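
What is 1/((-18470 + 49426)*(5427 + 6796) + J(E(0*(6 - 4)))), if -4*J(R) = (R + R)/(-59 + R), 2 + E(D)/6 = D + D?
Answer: 71/26864638342 ≈ 2.6429e-9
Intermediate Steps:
E(D) = -12 + 12*D (E(D) = -12 + 6*(D + D) = -12 + 6*(2*D) = -12 + 12*D)
J(R) = -R/(2*(-59 + R)) (J(R) = -(R + R)/(4*(-59 + R)) = -2*R/(4*(-59 + R)) = -R/(2*(-59 + R)))
1/((-18470 + 49426)*(5427 + 6796) + J(E(0*(6 - 4)))) = 1/((-18470 + 49426)*(5427 + 6796) - (-12 + 12*(0*(6 - 4)))/(-118 + 2*(-12 + 12*(0*(6 - 4))))) = 1/(30956*12223 - (-12 + 12*(0*2))/(-118 + 2*(-12 + 12*(0*2)))) = 1/(378375188 - (-12 + 12*0)/(-118 + 2*(-12 + 12*0))) = 1/(378375188 - (-12 + 0)/(-118 + 2*(-12 + 0))) = 1/(378375188 - 1*(-12)/(-118 + 2*(-12))) = 1/(378375188 - 1*(-12)/(-118 - 24)) = 1/(378375188 - 1*(-12)/(-142)) = 1/(378375188 - 1*(-12)*(-1/142)) = 1/(378375188 - 6/71) = 1/(26864638342/71) = 71/26864638342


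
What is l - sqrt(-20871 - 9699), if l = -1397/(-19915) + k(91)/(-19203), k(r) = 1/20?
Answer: 107302381/1529710980 - I*sqrt(30570) ≈ 0.070145 - 174.84*I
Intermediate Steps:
k(r) = 1/20
l = 107302381/1529710980 (l = -1397/(-19915) + (1/20)/(-19203) = -1397*(-1/19915) + (1/20)*(-1/19203) = 1397/19915 - 1/384060 = 107302381/1529710980 ≈ 0.070145)
l - sqrt(-20871 - 9699) = 107302381/1529710980 - sqrt(-20871 - 9699) = 107302381/1529710980 - sqrt(-30570) = 107302381/1529710980 - I*sqrt(30570)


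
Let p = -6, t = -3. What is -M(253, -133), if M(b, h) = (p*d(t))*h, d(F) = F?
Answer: 2394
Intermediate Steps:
M(b, h) = 18*h (M(b, h) = (-6*(-3))*h = 18*h)
-M(253, -133) = -18*(-133) = -1*(-2394) = 2394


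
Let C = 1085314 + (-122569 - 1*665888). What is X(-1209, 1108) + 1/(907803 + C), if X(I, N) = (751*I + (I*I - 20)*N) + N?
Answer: 1949878983482421/1204660 ≈ 1.6186e+9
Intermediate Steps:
C = 296857 (C = 1085314 + (-122569 - 665888) = 1085314 - 788457 = 296857)
X(I, N) = N + 751*I + N*(-20 + I**2) (X(I, N) = (751*I + (I**2 - 20)*N) + N = (751*I + (-20 + I**2)*N) + N = (751*I + N*(-20 + I**2)) + N = N + 751*I + N*(-20 + I**2))
X(-1209, 1108) + 1/(907803 + C) = (-19*1108 + 751*(-1209) + 1108*(-1209)**2) + 1/(907803 + 296857) = (-21052 - 907959 + 1108*1461681) + 1/1204660 = (-21052 - 907959 + 1619542548) + 1/1204660 = 1618613537 + 1/1204660 = 1949878983482421/1204660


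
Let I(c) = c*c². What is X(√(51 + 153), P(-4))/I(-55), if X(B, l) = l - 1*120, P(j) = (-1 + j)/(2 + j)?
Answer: 47/66550 ≈ 0.00070624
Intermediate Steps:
I(c) = c³
P(j) = (-1 + j)/(2 + j)
X(B, l) = -120 + l (X(B, l) = l - 120 = -120 + l)
X(√(51 + 153), P(-4))/I(-55) = (-120 + (-1 - 4)/(2 - 4))/((-55)³) = (-120 - 5/(-2))/(-166375) = (-120 - ½*(-5))*(-1/166375) = (-120 + 5/2)*(-1/166375) = -235/2*(-1/166375) = 47/66550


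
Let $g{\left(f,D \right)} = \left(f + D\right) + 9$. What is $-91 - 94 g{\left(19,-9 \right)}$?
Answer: $-1877$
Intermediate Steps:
$g{\left(f,D \right)} = 9 + D + f$ ($g{\left(f,D \right)} = \left(D + f\right) + 9 = 9 + D + f$)
$-91 - 94 g{\left(19,-9 \right)} = -91 - 94 \left(9 - 9 + 19\right) = -91 - 1786 = -1877$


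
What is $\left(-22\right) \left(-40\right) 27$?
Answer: $23760$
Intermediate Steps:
$\left(-22\right) \left(-40\right) 27 = 880 \cdot 27 = 23760$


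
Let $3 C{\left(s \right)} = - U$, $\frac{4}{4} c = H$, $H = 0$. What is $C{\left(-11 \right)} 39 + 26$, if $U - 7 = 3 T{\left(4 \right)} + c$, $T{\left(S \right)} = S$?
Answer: $-221$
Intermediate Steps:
$c = 0$
$U = 19$ ($U = 7 + \left(3 \cdot 4 + 0\right) = 7 + \left(12 + 0\right) = 7 + 12 = 19$)
$C{\left(s \right)} = - \frac{19}{3}$ ($C{\left(s \right)} = \frac{\left(-1\right) 19}{3} = \frac{1}{3} \left(-19\right) = - \frac{19}{3}$)
$C{\left(-11 \right)} 39 + 26 = \left(- \frac{19}{3}\right) 39 + 26 = -247 + 26 = -221$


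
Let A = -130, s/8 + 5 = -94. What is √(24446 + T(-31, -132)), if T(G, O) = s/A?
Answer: √103310090/65 ≈ 156.37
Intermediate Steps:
s = -792 (s = -40 + 8*(-94) = -40 - 752 = -792)
T(G, O) = 396/65 (T(G, O) = -792/(-130) = -792*(-1/130) = 396/65)
√(24446 + T(-31, -132)) = √(24446 + 396/65) = √(1589386/65) = √103310090/65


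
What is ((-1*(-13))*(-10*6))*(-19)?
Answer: 14820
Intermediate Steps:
((-1*(-13))*(-10*6))*(-19) = (13*(-60))*(-19) = -780*(-19) = 14820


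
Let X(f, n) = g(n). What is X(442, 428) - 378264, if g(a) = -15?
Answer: -378279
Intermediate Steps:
X(f, n) = -15
X(442, 428) - 378264 = -15 - 378264 = -378279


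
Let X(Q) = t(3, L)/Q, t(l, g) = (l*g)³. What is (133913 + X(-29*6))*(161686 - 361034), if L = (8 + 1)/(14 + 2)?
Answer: -1585486260915251/59392 ≈ -2.6695e+10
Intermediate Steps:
L = 9/16 ≈ 0.56250
t(l, g) = g³*l³ (t(l, g) = (g*l)³ = g³*l³)
X(Q) = 19683/(4096*Q) (X(Q) = ((9/16)³*3³)/Q = ((729/4096)*27)/Q = 19683/(4096*Q))
(133913 + X(-29*6))*(161686 - 361034) = (133913 + 19683/(4096*((-29*6))))*(161686 - 361034) = (133913 + (19683/4096)/(-174))*(-199348) = (133913 + (19683/4096)*(-1/174))*(-199348) = (133913 - 6561/237568)*(-199348) = (31813437023/237568)*(-199348) = -1585486260915251/59392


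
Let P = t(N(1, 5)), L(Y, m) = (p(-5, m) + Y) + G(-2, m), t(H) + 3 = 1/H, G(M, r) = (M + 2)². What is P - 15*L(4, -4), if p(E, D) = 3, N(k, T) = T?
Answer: -539/5 ≈ -107.80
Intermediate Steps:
G(M, r) = (2 + M)²
t(H) = -3 + 1/H
L(Y, m) = 3 + Y (L(Y, m) = (3 + Y) + (2 - 2)² = (3 + Y) + 0² = (3 + Y) + 0 = 3 + Y)
P = -14/5 (P = -3 + 1/5 = -3 + ⅕ = -14/5 ≈ -2.8000)
P - 15*L(4, -4) = -14/5 - 15*(3 + 4) = -14/5 - 15*7 = -14/5 - 105 = -539/5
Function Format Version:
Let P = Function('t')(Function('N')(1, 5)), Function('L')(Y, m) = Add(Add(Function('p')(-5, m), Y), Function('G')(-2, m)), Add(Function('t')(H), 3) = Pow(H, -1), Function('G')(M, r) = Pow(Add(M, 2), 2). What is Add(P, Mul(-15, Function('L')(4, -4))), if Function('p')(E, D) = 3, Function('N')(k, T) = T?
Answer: Rational(-539, 5) ≈ -107.80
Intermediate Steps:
Function('G')(M, r) = Pow(Add(2, M), 2)
Function('t')(H) = Add(-3, Pow(H, -1))
Function('L')(Y, m) = Add(3, Y) (Function('L')(Y, m) = Add(Add(3, Y), Pow(Add(2, -2), 2)) = Add(Add(3, Y), Pow(0, 2)) = Add(Add(3, Y), 0) = Add(3, Y))
P = Rational(-14, 5) (P = Add(-3, Pow(5, -1)) = Add(-3, Rational(1, 5)) = Rational(-14, 5) ≈ -2.8000)
Add(P, Mul(-15, Function('L')(4, -4))) = Add(Rational(-14, 5), Mul(-15, Add(3, 4))) = Add(Rational(-14, 5), Mul(-15, 7)) = Add(Rational(-14, 5), -105) = Rational(-539, 5)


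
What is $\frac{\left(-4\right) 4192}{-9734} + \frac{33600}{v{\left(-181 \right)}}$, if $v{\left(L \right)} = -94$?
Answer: $- \frac{81371552}{228749} \approx -355.72$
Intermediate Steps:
$\frac{\left(-4\right) 4192}{-9734} + \frac{33600}{v{\left(-181 \right)}} = \frac{\left(-4\right) 4192}{-9734} + \frac{33600}{-94} = \left(-16768\right) \left(- \frac{1}{9734}\right) + 33600 \left(- \frac{1}{94}\right) = \frac{8384}{4867} - \frac{16800}{47} = - \frac{81371552}{228749}$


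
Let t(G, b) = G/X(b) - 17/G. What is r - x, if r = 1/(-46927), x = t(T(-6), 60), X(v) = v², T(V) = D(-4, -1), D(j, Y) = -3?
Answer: -319057873/56312400 ≈ -5.6659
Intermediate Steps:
T(V) = -3
t(G, b) = -17/G + G/b² (t(G, b) = G/(b²) - 17/G = G/b² - 17/G = -17/G + G/b²)
x = 6799/1200 (x = -17/(-3) - 3/60² = -17*(-⅓) - 3*1/3600 = 17/3 - 1/1200 = 6799/1200 ≈ 5.6658)
r = -1/46927 ≈ -2.1310e-5
r - x = -1/46927 - 1*6799/1200 = -1/46927 - 6799/1200 = -319057873/56312400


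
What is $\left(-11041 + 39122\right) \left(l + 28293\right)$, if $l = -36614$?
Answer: $-233662001$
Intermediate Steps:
$\left(-11041 + 39122\right) \left(l + 28293\right) = \left(-11041 + 39122\right) \left(-36614 + 28293\right) = 28081 \left(-8321\right) = -233662001$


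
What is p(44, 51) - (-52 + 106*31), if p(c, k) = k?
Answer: -3183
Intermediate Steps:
p(44, 51) - (-52 + 106*31) = 51 - (-52 + 106*31) = 51 - (-52 + 3286) = 51 - 1*3234 = 51 - 3234 = -3183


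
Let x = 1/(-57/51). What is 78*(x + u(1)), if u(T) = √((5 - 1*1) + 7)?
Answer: -1326/19 + 78*√11 ≈ 188.91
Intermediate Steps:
u(T) = √11 (u(T) = √((5 - 1) + 7) = √(4 + 7) = √11)
x = -17/19 (x = 1/(-57*1/51) = 1/(-19/17) = -17/19 ≈ -0.89474)
78*(x + u(1)) = 78*(-17/19 + √11) = -1326/19 + 78*√11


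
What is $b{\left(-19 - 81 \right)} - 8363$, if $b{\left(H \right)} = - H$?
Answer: $-8263$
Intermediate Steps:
$b{\left(-19 - 81 \right)} - 8363 = - (-19 - 81) - 8363 = \left(-1\right) \left(-100\right) - 8363 = 100 - 8363 = -8263$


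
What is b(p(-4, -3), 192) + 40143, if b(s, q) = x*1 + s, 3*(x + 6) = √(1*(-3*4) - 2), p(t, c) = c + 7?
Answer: 40141 + I*√14/3 ≈ 40141.0 + 1.2472*I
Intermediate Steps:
p(t, c) = 7 + c
x = -6 + I*√14/3 (x = -6 + √(1*(-3*4) - 2)/3 = -6 + √(1*(-12) - 2)/3 = -6 + √(-12 - 2)/3 = -6 + √(-14)/3 = -6 + (I*√14)/3 = -6 + I*√14/3 ≈ -6.0 + 1.2472*I)
b(s, q) = -6 + s + I*√14/3 (b(s, q) = (-6 + I*√14/3)*1 + s = (-6 + I*√14/3) + s = -6 + s + I*√14/3)
b(p(-4, -3), 192) + 40143 = (-6 + (7 - 3) + I*√14/3) + 40143 = (-6 + 4 + I*√14/3) + 40143 = (-2 + I*√14/3) + 40143 = 40141 + I*√14/3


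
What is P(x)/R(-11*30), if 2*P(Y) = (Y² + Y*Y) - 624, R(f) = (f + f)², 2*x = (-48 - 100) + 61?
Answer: 2107/580800 ≈ 0.0036278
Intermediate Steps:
x = -87/2 (x = ((-48 - 100) + 61)/2 = (-148 + 61)/2 = (½)*(-87) = -87/2 ≈ -43.500)
R(f) = 4*f² (R(f) = (2*f)² = 4*f²)
P(Y) = -312 + Y² (P(Y) = ((Y² + Y*Y) - 624)/2 = ((Y² + Y²) - 624)/2 = (2*Y² - 624)/2 = (-624 + 2*Y²)/2 = -312 + Y²)
P(x)/R(-11*30) = (-312 + (-87/2)²)/((4*(-11*30)²)) = (-312 + 7569/4)/((4*(-330)²)) = 6321/(4*((4*108900))) = (6321/4)/435600 = (6321/4)*(1/435600) = 2107/580800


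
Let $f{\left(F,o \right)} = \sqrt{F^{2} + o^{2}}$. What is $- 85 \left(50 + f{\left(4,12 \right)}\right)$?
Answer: $-4250 - 340 \sqrt{10} \approx -5325.2$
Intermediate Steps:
$- 85 \left(50 + f{\left(4,12 \right)}\right) = - 85 \left(50 + \sqrt{4^{2} + 12^{2}}\right) = - 85 \left(50 + \sqrt{16 + 144}\right) = - 85 \left(50 + \sqrt{160}\right) = - 85 \left(50 + 4 \sqrt{10}\right) = -4250 - 340 \sqrt{10}$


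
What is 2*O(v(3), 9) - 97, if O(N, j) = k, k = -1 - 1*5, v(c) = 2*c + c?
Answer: -109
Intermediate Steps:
v(c) = 3*c
k = -6 (k = -1 - 5 = -6)
O(N, j) = -6
2*O(v(3), 9) - 97 = 2*(-6) - 97 = -12 - 97 = -109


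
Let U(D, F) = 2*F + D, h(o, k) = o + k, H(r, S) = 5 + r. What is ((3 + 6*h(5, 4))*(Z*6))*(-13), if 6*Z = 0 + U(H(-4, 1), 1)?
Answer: -2223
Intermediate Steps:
h(o, k) = k + o
U(D, F) = D + 2*F
Z = ½ (Z = (0 + ((5 - 4) + 2*1))/6 = (0 + (1 + 2))/6 = (0 + 3)/6 = (⅙)*3 = ½ ≈ 0.50000)
((3 + 6*h(5, 4))*(Z*6))*(-13) = ((3 + 6*(4 + 5))*((½)*6))*(-13) = ((3 + 6*9)*3)*(-13) = ((3 + 54)*3)*(-13) = (57*3)*(-13) = 171*(-13) = -2223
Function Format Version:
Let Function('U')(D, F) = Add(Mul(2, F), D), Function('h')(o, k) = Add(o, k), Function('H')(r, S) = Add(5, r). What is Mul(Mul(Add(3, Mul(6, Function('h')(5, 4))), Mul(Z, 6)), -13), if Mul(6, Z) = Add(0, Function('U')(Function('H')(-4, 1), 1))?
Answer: -2223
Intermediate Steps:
Function('h')(o, k) = Add(k, o)
Function('U')(D, F) = Add(D, Mul(2, F))
Z = Rational(1, 2) (Z = Mul(Rational(1, 6), Add(0, Add(Add(5, -4), Mul(2, 1)))) = Mul(Rational(1, 6), Add(0, Add(1, 2))) = Mul(Rational(1, 6), Add(0, 3)) = Mul(Rational(1, 6), 3) = Rational(1, 2) ≈ 0.50000)
Mul(Mul(Add(3, Mul(6, Function('h')(5, 4))), Mul(Z, 6)), -13) = Mul(Mul(Add(3, Mul(6, Add(4, 5))), Mul(Rational(1, 2), 6)), -13) = Mul(Mul(Add(3, Mul(6, 9)), 3), -13) = Mul(Mul(Add(3, 54), 3), -13) = Mul(Mul(57, 3), -13) = Mul(171, -13) = -2223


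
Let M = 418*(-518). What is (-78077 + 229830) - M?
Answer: 368277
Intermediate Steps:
M = -216524
(-78077 + 229830) - M = (-78077 + 229830) - 1*(-216524) = 151753 + 216524 = 368277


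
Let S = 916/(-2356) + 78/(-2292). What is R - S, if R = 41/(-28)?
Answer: -3280569/3149972 ≈ -1.0415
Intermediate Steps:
S = -95135/224998 (S = 916*(-1/2356) + 78*(-1/2292) = -229/589 - 13/382 = -95135/224998 ≈ -0.42283)
R = -41/28 (R = -1/28*41 = -41/28 ≈ -1.4643)
R - S = -41/28 - 1*(-95135/224998) = -41/28 + 95135/224998 = -3280569/3149972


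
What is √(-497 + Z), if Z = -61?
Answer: 3*I*√62 ≈ 23.622*I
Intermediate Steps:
√(-497 + Z) = √(-497 - 61) = √(-558) = 3*I*√62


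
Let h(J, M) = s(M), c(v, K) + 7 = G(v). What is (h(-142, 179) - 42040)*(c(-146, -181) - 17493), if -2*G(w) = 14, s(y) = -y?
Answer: 739128033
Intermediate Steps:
G(w) = -7 (G(w) = -½*14 = -7)
c(v, K) = -14 (c(v, K) = -7 - 7 = -14)
h(J, M) = -M
(h(-142, 179) - 42040)*(c(-146, -181) - 17493) = (-1*179 - 42040)*(-14 - 17493) = (-179 - 42040)*(-17507) = -42219*(-17507) = 739128033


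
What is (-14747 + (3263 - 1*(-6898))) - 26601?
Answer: -31187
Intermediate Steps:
(-14747 + (3263 - 1*(-6898))) - 26601 = (-14747 + (3263 + 6898)) - 26601 = (-14747 + 10161) - 26601 = -4586 - 26601 = -31187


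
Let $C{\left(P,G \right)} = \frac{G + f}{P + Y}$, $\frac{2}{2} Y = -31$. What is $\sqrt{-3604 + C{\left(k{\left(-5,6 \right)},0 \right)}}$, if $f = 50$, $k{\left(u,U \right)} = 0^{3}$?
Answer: $\frac{i \sqrt{3464994}}{31} \approx 60.047 i$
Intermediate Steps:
$k{\left(u,U \right)} = 0$
$Y = -31$
$C{\left(P,G \right)} = \frac{50 + G}{-31 + P}$ ($C{\left(P,G \right)} = \frac{G + 50}{P - 31} = \frac{50 + G}{-31 + P}$)
$\sqrt{-3604 + C{\left(k{\left(-5,6 \right)},0 \right)}} = \sqrt{-3604 + \frac{50 + 0}{-31 + 0}} = \sqrt{-3604 + \frac{1}{-31} \cdot 50} = \sqrt{-3604 - \frac{50}{31}} = \sqrt{- \frac{111774}{31}} = \frac{i \sqrt{3464994}}{31}$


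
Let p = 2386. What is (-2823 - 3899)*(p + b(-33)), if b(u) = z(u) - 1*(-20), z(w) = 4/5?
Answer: -80892548/5 ≈ -1.6179e+7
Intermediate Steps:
z(w) = ⅘ (z(w) = 4*(⅕) = ⅘)
b(u) = 104/5 (b(u) = ⅘ - 1*(-20) = ⅘ + 20 = 104/5)
(-2823 - 3899)*(p + b(-33)) = (-2823 - 3899)*(2386 + 104/5) = -6722*12034/5 = -80892548/5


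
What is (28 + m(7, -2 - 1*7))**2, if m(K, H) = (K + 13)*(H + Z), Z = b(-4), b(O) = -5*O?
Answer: 61504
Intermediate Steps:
Z = 20 (Z = -5*(-4) = 20)
m(K, H) = (13 + K)*(20 + H) (m(K, H) = (K + 13)*(H + 20) = (13 + K)*(20 + H))
(28 + m(7, -2 - 1*7))**2 = (28 + (260 + 13*(-2 - 1*7) + 20*7 + (-2 - 1*7)*7))**2 = (28 + (260 + 13*(-2 - 7) + 140 + (-2 - 7)*7))**2 = (28 + (260 + 13*(-9) + 140 - 9*7))**2 = (28 + (260 - 117 + 140 - 63))**2 = (28 + 220)**2 = 248**2 = 61504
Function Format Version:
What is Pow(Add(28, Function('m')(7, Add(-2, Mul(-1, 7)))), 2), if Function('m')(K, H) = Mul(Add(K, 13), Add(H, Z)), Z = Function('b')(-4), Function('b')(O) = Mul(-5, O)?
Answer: 61504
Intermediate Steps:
Z = 20 (Z = Mul(-5, -4) = 20)
Function('m')(K, H) = Mul(Add(13, K), Add(20, H)) (Function('m')(K, H) = Mul(Add(K, 13), Add(H, 20)) = Mul(Add(13, K), Add(20, H)))
Pow(Add(28, Function('m')(7, Add(-2, Mul(-1, 7)))), 2) = Pow(Add(28, Add(260, Mul(13, Add(-2, Mul(-1, 7))), Mul(20, 7), Mul(Add(-2, Mul(-1, 7)), 7))), 2) = Pow(Add(28, Add(260, Mul(13, Add(-2, -7)), 140, Mul(Add(-2, -7), 7))), 2) = Pow(Add(28, Add(260, Mul(13, -9), 140, Mul(-9, 7))), 2) = Pow(Add(28, Add(260, -117, 140, -63)), 2) = Pow(Add(28, 220), 2) = Pow(248, 2) = 61504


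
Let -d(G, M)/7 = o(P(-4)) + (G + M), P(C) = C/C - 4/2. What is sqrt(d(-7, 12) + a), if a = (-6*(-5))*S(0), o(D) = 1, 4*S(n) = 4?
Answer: 2*I*sqrt(3) ≈ 3.4641*I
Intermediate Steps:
P(C) = -1 (P(C) = 1 - 4*1/2 = 1 - 2 = -1)
S(n) = 1 (S(n) = (1/4)*4 = 1)
a = 30 (a = -6*(-5)*1 = 30*1 = 30)
d(G, M) = -7 - 7*G - 7*M (d(G, M) = -7*(1 + (G + M)) = -7*(1 + G + M) = -7 - 7*G - 7*M)
sqrt(d(-7, 12) + a) = sqrt((-7 - 7*(-7) - 7*12) + 30) = sqrt((-7 + 49 - 84) + 30) = sqrt(-42 + 30) = sqrt(-12) = 2*I*sqrt(3)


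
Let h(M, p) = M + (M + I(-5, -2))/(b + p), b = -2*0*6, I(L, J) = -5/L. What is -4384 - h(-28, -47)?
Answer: -204759/47 ≈ -4356.6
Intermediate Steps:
b = 0 (b = 0*6 = 0)
h(M, p) = M + (1 + M)/p (h(M, p) = M + (M - 5/(-5))/(0 + p) = M + (M - 5*(-⅕))/p = M + (M + 1)/p = M + (1 + M)/p)
-4384 - h(-28, -47) = -4384 - (1 - 28 - 28*(-47))/(-47) = -4384 - (-1)*(1 - 28 + 1316)/47 = -4384 - (-1)*1289/47 = -4384 - 1*(-1289/47) = -4384 + 1289/47 = -204759/47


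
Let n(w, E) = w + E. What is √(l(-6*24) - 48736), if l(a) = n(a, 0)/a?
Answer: 57*I*√15 ≈ 220.76*I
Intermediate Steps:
n(w, E) = E + w
l(a) = 1 (l(a) = (0 + a)/a = a/a = 1)
√(l(-6*24) - 48736) = √(1 - 48736) = √(-48735) = 57*I*√15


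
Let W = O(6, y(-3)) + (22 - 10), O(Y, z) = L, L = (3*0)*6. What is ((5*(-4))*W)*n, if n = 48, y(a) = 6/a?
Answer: -11520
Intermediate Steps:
L = 0 (L = 0*6 = 0)
O(Y, z) = 0
W = 12 (W = 0 + (22 - 10) = 0 + 12 = 12)
((5*(-4))*W)*n = ((5*(-4))*12)*48 = -20*12*48 = -240*48 = -11520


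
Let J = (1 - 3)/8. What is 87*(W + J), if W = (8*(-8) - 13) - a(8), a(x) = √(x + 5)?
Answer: -26883/4 - 87*√13 ≈ -7034.4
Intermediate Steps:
a(x) = √(5 + x)
J = -¼ (J = -2*⅛ = -¼ ≈ -0.25000)
W = -77 - √13 (W = (8*(-8) - 13) - √(5 + 8) = (-64 - 13) - √13 = -77 - √13 ≈ -80.606)
87*(W + J) = 87*((-77 - √13) - ¼) = 87*(-309/4 - √13) = -26883/4 - 87*√13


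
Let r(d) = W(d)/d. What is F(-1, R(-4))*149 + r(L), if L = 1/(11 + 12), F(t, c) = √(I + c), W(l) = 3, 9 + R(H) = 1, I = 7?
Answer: 69 + 149*I ≈ 69.0 + 149.0*I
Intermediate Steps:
R(H) = -8 (R(H) = -9 + 1 = -8)
F(t, c) = √(7 + c)
L = 1/23 ≈ 0.043478
r(d) = 3/d
F(-1, R(-4))*149 + r(L) = √(7 - 8)*149 + 3/(1/23) = √(-1)*149 + 3*23 = I*149 + 69 = 149*I + 69 = 69 + 149*I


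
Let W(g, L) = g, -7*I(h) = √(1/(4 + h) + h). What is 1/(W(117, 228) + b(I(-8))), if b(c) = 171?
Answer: 1/288 ≈ 0.0034722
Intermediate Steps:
I(h) = -√(h + 1/(4 + h))/7 (I(h) = -√(1/(4 + h) + h)/7 = -√(h + 1/(4 + h))/7)
1/(W(117, 228) + b(I(-8))) = 1/(117 + 171) = 1/288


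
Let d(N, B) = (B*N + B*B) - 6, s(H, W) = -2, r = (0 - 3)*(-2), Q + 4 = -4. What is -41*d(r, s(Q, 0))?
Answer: 574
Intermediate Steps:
Q = -8 (Q = -4 - 4 = -8)
r = 6 (r = -3*(-2) = 6)
d(N, B) = -6 + B**2 + B*N (d(N, B) = (B*N + B**2) - 6 = (B**2 + B*N) - 6 = -6 + B**2 + B*N)
-41*d(r, s(Q, 0)) = -41*(-6 + (-2)**2 - 2*6) = -41*(-6 + 4 - 12) = -41*(-14) = 574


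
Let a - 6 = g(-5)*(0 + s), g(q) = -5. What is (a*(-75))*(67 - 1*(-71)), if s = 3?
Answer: 93150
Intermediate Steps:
a = -9 (a = 6 - 5*(0 + 3) = 6 - 5*3 = 6 - 15 = -9)
(a*(-75))*(67 - 1*(-71)) = (-9*(-75))*(67 - 1*(-71)) = 675*(67 + 71) = 675*138 = 93150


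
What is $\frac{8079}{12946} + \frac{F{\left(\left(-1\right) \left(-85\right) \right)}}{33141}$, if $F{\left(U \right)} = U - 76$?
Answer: $\frac{89287551}{143014462} \approx 0.62432$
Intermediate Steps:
$F{\left(U \right)} = -76 + U$ ($F{\left(U \right)} = U - 76 = -76 + U$)
$\frac{8079}{12946} + \frac{F{\left(\left(-1\right) \left(-85\right) \right)}}{33141} = \frac{8079}{12946} + \frac{-76 - -85}{33141} = 8079 \cdot \frac{1}{12946} + \left(-76 + 85\right) \frac{1}{33141} = \frac{8079}{12946} + 9 \cdot \frac{1}{33141} = \frac{8079}{12946} + \frac{3}{11047} = \frac{89287551}{143014462}$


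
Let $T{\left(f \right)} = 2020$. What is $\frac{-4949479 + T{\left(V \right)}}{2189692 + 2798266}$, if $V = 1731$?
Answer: $- \frac{4947459}{4987958} \approx -0.99188$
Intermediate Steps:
$\frac{-4949479 + T{\left(V \right)}}{2189692 + 2798266} = \frac{-4949479 + 2020}{2189692 + 2798266} = - \frac{4947459}{4987958}$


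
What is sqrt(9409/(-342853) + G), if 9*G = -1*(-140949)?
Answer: 4*sqrt(2348110733358)/48979 ≈ 125.14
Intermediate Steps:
G = 15661 (G = (-1*(-140949))/9 = (1/9)*140949 = 15661)
sqrt(9409/(-342853) + G) = sqrt(9409/(-342853) + 15661) = sqrt(9409*(-1/342853) + 15661) = sqrt(-9409/342853 + 15661) = sqrt(5369411424/342853) = 4*sqrt(2348110733358)/48979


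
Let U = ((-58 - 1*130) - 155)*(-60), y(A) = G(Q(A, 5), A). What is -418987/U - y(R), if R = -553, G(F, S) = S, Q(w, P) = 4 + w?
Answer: 10961753/20580 ≈ 532.64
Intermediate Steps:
y(A) = A
U = 20580 (U = ((-58 - 130) - 155)*(-60) = (-188 - 155)*(-60) = -343*(-60) = 20580)
-418987/U - y(R) = -418987/20580 - 1*(-553) = -418987*1/20580 + 553 = -418987/20580 + 553 = 10961753/20580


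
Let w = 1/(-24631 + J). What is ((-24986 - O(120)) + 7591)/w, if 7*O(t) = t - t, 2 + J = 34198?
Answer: -166383175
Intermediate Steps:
J = 34196 (J = -2 + 34198 = 34196)
O(t) = 0 (O(t) = (t - t)/7 = (1/7)*0 = 0)
w = 1/9565 (w = 1/(-24631 + 34196) = 1/9565 ≈ 0.00010455)
((-24986 - O(120)) + 7591)/w = ((-24986 - 1*0) + 7591)/(1/9565) = ((-24986 + 0) + 7591)*9565 = (-24986 + 7591)*9565 = -17395*9565 = -166383175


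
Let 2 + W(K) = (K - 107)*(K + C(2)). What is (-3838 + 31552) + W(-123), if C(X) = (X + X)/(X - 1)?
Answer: 55082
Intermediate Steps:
C(X) = 2*X/(-1 + X) (C(X) = (2*X)/(-1 + X) = 2*X/(-1 + X))
W(K) = -2 + (-107 + K)*(4 + K) (W(K) = -2 + (K - 107)*(K + 2*2/(-1 + 2)) = -2 + (-107 + K)*(K + 2*2/1) = -2 + (-107 + K)*(K + 2*2*1) = -2 + (-107 + K)*(K + 4) = -2 + (-107 + K)*(4 + K))
(-3838 + 31552) + W(-123) = (-3838 + 31552) + (-430 + (-123)**2 - 103*(-123)) = 27714 + (-430 + 15129 + 12669) = 27714 + 27368 = 55082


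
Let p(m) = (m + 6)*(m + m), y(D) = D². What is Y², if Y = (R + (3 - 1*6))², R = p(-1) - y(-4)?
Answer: 707281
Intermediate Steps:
p(m) = 2*m*(6 + m) (p(m) = (6 + m)*(2*m) = 2*m*(6 + m))
R = -26 (R = 2*(-1)*(6 - 1) - 1*(-4)² = 2*(-1)*5 - 1*16 = -10 - 16 = -26)
Y = 841 (Y = (-26 + (3 - 1*6))² = (-26 + (3 - 6))² = (-26 - 3)² = (-29)² = 841)
Y² = 841² = 707281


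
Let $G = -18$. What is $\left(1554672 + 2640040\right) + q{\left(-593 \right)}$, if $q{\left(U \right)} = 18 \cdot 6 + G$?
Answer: $4194802$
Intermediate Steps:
$q{\left(U \right)} = 90$ ($q{\left(U \right)} = 18 \cdot 6 - 18 = 108 - 18 = 90$)
$\left(1554672 + 2640040\right) + q{\left(-593 \right)} = \left(1554672 + 2640040\right) + 90 = 4194712 + 90 = 4194802$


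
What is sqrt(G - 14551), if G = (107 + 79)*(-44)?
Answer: I*sqrt(22735) ≈ 150.78*I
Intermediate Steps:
G = -8184 (G = 186*(-44) = -8184)
sqrt(G - 14551) = sqrt(-8184 - 14551) = sqrt(-22735) = I*sqrt(22735)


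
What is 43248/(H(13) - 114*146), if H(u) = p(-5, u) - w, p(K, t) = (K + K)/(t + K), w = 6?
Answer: -172992/66605 ≈ -2.5973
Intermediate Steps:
p(K, t) = 2*K/(K + t) (p(K, t) = (2*K)/(K + t) = 2*K/(K + t))
H(u) = -6 - 10/(-5 + u) (H(u) = 2*(-5)/(-5 + u) - 1*6 = -10/(-5 + u) - 6 = -6 - 10/(-5 + u))
43248/(H(13) - 114*146) = 43248/(2*(10 - 3*13)/(-5 + 13) - 114*146) = 43248/(2*(10 - 39)/8 - 16644) = 43248/(2*(1/8)*(-29) - 16644) = 43248/(-29/4 - 16644) = 43248/(-66605/4) = 43248*(-4/66605) = -172992/66605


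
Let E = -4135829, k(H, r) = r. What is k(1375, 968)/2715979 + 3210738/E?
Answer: -8716293500030/11232824711591 ≈ -0.77597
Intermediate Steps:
k(1375, 968)/2715979 + 3210738/E = 968/2715979 + 3210738/(-4135829) = 968*(1/2715979) + 3210738*(-1/4135829) = 968/2715979 - 3210738/4135829 = -8716293500030/11232824711591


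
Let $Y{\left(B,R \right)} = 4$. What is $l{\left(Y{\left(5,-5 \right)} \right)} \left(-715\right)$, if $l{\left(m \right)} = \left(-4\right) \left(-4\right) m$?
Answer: $-45760$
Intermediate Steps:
$l{\left(m \right)} = 16 m$
$l{\left(Y{\left(5,-5 \right)} \right)} \left(-715\right) = 16 \cdot 4 \left(-715\right) = 64 \left(-715\right) = -45760$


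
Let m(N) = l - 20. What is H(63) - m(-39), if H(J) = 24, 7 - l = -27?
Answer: 10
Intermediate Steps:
l = 34 (l = 7 - 1*(-27) = 7 + 27 = 34)
m(N) = 14 (m(N) = 34 - 20 = 14)
H(63) - m(-39) = 24 - 1*14 = 24 - 14 = 10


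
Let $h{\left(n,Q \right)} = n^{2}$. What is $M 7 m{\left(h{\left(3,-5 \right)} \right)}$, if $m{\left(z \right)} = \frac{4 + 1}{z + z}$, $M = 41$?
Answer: $\frac{1435}{18} \approx 79.722$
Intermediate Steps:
$m{\left(z \right)} = \frac{5}{2 z}$
$M 7 m{\left(h{\left(3,-5 \right)} \right)} = 41 \cdot 7 \frac{5}{2 \cdot 3^{2}} = 287 \frac{5}{2 \cdot 9} = 287 \cdot \frac{5}{2} \cdot \frac{1}{9} = 287 \cdot \frac{5}{18} = \frac{1435}{18}$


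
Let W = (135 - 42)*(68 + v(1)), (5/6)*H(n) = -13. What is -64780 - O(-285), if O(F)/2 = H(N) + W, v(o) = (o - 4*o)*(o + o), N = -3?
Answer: -381404/5 ≈ -76281.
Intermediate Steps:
H(n) = -78/5 (H(n) = (6/5)*(-13) = -78/5)
v(o) = -6*o² (v(o) = (-3*o)*(2*o) = -6*o²)
W = 5766 (W = (135 - 42)*(68 - 6*1²) = 93*(68 - 6*1) = 93*(68 - 6) = 93*62 = 5766)
O(F) = 57504/5 (O(F) = 2*(-78/5 + 5766) = 2*(28752/5) = 57504/5)
-64780 - O(-285) = -64780 - 1*57504/5 = -64780 - 57504/5 = -381404/5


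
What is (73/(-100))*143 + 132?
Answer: 2761/100 ≈ 27.610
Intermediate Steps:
(73/(-100))*143 + 132 = (73*(-1/100))*143 + 132 = -73/100*143 + 132 = -10439/100 + 132 = 2761/100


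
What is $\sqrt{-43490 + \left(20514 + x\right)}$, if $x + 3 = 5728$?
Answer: $i \sqrt{17251} \approx 131.34 i$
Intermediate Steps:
$x = 5725$ ($x = -3 + 5728 = 5725$)
$\sqrt{-43490 + \left(20514 + x\right)} = \sqrt{-43490 + \left(20514 + 5725\right)} = \sqrt{-43490 + 26239} = \sqrt{-17251} = i \sqrt{17251}$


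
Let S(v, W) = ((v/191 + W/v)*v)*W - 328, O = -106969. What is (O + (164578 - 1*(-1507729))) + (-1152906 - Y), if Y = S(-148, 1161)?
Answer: -204046295/191 ≈ -1.0683e+6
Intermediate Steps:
S(v, W) = -328 + W*v*(v/191 + W/v) (S(v, W) = ((v*(1/191) + W/v)*v)*W - 328 = ((v/191 + W/v)*v)*W - 328 = (v*(v/191 + W/v))*W - 328 = W*v*(v/191 + W/v) - 328 = -328 + W*v*(v/191 + W/v))
Y = 282820807/191 (Y = -328 + 1161² + (1/191)*1161*(-148)² = -328 + 1347921 + (1/191)*1161*21904 = -328 + 1347921 + 25430544/191 = 282820807/191 ≈ 1.4807e+6)
(O + (164578 - 1*(-1507729))) + (-1152906 - Y) = (-106969 + (164578 - 1*(-1507729))) + (-1152906 - 1*282820807/191) = (-106969 + (164578 + 1507729)) + (-1152906 - 282820807/191) = (-106969 + 1672307) - 503025853/191 = 1565338 - 503025853/191 = -204046295/191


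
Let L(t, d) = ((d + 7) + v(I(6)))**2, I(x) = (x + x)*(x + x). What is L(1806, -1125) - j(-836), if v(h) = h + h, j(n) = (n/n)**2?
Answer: 688899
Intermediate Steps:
j(n) = 1 (j(n) = 1**2 = 1)
I(x) = 4*x**2 (I(x) = (2*x)*(2*x) = 4*x**2)
v(h) = 2*h
L(t, d) = (295 + d)**2 (L(t, d) = ((d + 7) + 2*(4*6**2))**2 = ((7 + d) + 2*(4*36))**2 = ((7 + d) + 2*144)**2 = ((7 + d) + 288)**2 = (295 + d)**2)
L(1806, -1125) - j(-836) = (295 - 1125)**2 - 1*1 = (-830)**2 - 1 = 688900 - 1 = 688899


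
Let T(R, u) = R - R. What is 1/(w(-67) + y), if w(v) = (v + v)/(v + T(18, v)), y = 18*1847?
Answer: 1/33248 ≈ 3.0077e-5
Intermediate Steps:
T(R, u) = 0
y = 33246
w(v) = 2 (w(v) = (v + v)/(v + 0) = (2*v)/v = 2)
1/(w(-67) + y) = 1/(2 + 33246) = 1/33248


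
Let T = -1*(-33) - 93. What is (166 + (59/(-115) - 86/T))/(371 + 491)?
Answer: 23035/118956 ≈ 0.19364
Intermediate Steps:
T = -60 (T = 33 - 93 = -60)
(166 + (59/(-115) - 86/T))/(371 + 491) = (166 + (59/(-115) - 86/(-60)))/(371 + 491) = (166 + (59*(-1/115) - 86*(-1/60)))/862 = (166 + (-59/115 + 43/30))*(1/862) = (166 + 127/138)*(1/862) = (23035/138)*(1/862) = 23035/118956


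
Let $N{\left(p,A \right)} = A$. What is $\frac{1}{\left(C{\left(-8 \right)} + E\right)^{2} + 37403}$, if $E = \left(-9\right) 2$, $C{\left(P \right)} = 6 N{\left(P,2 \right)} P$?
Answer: $\frac{1}{50399} \approx 1.9842 \cdot 10^{-5}$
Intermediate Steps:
$C{\left(P \right)} = 12 P$ ($C{\left(P \right)} = 6 \cdot 2 P = 12 P$)
$E = -18$
$\frac{1}{\left(C{\left(-8 \right)} + E\right)^{2} + 37403} = \frac{1}{\left(12 \left(-8\right) - 18\right)^{2} + 37403} = \frac{1}{\left(-96 - 18\right)^{2} + 37403} = \frac{1}{\left(-114\right)^{2} + 37403} = \frac{1}{12996 + 37403} = \frac{1}{50399}$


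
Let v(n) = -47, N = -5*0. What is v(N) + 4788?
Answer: 4741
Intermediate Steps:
N = 0
v(N) + 4788 = -47 + 4788 = 4741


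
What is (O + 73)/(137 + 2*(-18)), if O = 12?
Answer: 85/101 ≈ 0.84158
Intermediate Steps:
(O + 73)/(137 + 2*(-18)) = (12 + 73)/(137 + 2*(-18)) = 85/(137 - 36) = 85/101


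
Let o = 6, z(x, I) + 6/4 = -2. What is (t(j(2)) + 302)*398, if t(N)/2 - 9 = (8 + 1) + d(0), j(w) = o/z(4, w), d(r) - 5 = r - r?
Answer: 138504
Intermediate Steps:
d(r) = 5 (d(r) = 5 + (r - r) = 5 + 0 = 5)
z(x, I) = -7/2 (z(x, I) = -3/2 - 2 = -7/2)
j(w) = -12/7 (j(w) = 6/(-7/2) = 6*(-2/7) = -12/7)
t(N) = 46 (t(N) = 18 + 2*((8 + 1) + 5) = 18 + 2*(9 + 5) = 18 + 2*14 = 18 + 28 = 46)
(t(j(2)) + 302)*398 = (46 + 302)*398 = 348*398 = 138504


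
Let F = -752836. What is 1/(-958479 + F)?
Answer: -1/1711315 ≈ -5.8435e-7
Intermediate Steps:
1/(-958479 + F) = 1/(-958479 - 752836) = 1/(-1711315) = -1/1711315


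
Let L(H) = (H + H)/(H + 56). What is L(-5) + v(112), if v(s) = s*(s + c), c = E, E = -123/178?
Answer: 56585038/4539 ≈ 12466.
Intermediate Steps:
E = -123/178 (E = -123*1/178 = -123/178 ≈ -0.69101)
c = -123/178 ≈ -0.69101
v(s) = s*(-123/178 + s) (v(s) = s*(s - 123/178) = s*(-123/178 + s))
L(H) = 2*H/(56 + H) (L(H) = (2*H)/(56 + H) = 2*H/(56 + H))
L(-5) + v(112) = 2*(-5)/(56 - 5) + (1/178)*112*(-123 + 178*112) = 2*(-5)/51 + (1/178)*112*(-123 + 19936) = 2*(-5)*(1/51) + (1/178)*112*19813 = -10/51 + 1109528/89 = 56585038/4539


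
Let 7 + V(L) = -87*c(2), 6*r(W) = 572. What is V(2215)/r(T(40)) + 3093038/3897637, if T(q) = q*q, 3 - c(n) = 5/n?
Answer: 588233725/2229448364 ≈ 0.26385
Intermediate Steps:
c(n) = 3 - 5/n
T(q) = q**2
r(W) = 286/3 (r(W) = (1/6)*572 = 286/3)
V(L) = -101/2 (V(L) = -7 - 87*(3 - 5/2) = -7 - 87*1/2 = -7 - 87/2 = -101/2)
V(2215)/r(T(40)) + 3093038/3897637 = -101/(2*286/3) + 3093038/3897637 = -101/2*3/286 + 3093038*(1/3897637) = -303/572 + 3093038/3897637 = 588233725/2229448364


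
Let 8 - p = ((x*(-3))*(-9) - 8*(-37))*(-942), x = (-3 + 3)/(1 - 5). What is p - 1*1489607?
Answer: -1210767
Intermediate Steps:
x = 0 (x = 0/(-4) = 0*(-¼) = 0)
p = 278840 (p = 8 - ((0*(-3))*(-9) - 8*(-37))*(-942) = 8 - (0*(-9) + 296)*(-942) = 8 - (0 + 296)*(-942) = 8 - 296*(-942) = 8 - 1*(-278832) = 8 + 278832 = 278840)
p - 1*1489607 = 278840 - 1*1489607 = 278840 - 1489607 = -1210767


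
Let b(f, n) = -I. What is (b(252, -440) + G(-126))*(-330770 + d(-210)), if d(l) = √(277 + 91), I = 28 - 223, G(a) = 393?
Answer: -194492760 + 2352*√23 ≈ -1.9448e+8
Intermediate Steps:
I = -195
d(l) = 4*√23 (d(l) = √368 = 4*√23)
b(f, n) = 195 (b(f, n) = -1*(-195) = 195)
(b(252, -440) + G(-126))*(-330770 + d(-210)) = (195 + 393)*(-330770 + 4*√23) = 588*(-330770 + 4*√23) = -194492760 + 2352*√23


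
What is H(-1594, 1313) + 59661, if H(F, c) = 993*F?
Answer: -1523181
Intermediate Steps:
H(-1594, 1313) + 59661 = 993*(-1594) + 59661 = -1582842 + 59661 = -1523181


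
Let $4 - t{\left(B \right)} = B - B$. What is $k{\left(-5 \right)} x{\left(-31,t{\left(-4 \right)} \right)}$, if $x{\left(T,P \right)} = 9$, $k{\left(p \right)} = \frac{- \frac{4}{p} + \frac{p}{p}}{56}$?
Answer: $\frac{81}{280} \approx 0.28929$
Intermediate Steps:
$t{\left(B \right)} = 4$ ($t{\left(B \right)} = 4 - \left(B - B\right) = 4 - 0 = 4 + 0 = 4$)
$k{\left(p \right)} = \frac{1}{56} - \frac{1}{14 p}$ ($k{\left(p \right)} = \left(- \frac{4}{p} + 1\right) \frac{1}{56} = \left(1 - \frac{4}{p}\right) \frac{1}{56} = \frac{1}{56} - \frac{1}{14 p}$)
$k{\left(-5 \right)} x{\left(-31,t{\left(-4 \right)} \right)} = \frac{-4 - 5}{56 \left(-5\right)} 9 = \frac{1}{56} \left(- \frac{1}{5}\right) \left(-9\right) 9 = \frac{9}{280} \cdot 9 = \frac{81}{280}$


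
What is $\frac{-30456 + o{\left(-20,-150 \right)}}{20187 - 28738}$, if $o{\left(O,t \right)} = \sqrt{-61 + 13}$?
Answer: $\frac{30456}{8551} - \frac{4 i \sqrt{3}}{8551} \approx 3.5617 - 0.00081022 i$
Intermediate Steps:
$o{\left(O,t \right)} = 4 i \sqrt{3}$ ($o{\left(O,t \right)} = \sqrt{-48} = 4 i \sqrt{3}$)
$\frac{-30456 + o{\left(-20,-150 \right)}}{20187 - 28738} = \frac{-30456 + 4 i \sqrt{3}}{20187 - 28738} = \frac{-30456 + 4 i \sqrt{3}}{-8551} = \left(-30456 + 4 i \sqrt{3}\right) \left(- \frac{1}{8551}\right) = \frac{30456}{8551} - \frac{4 i \sqrt{3}}{8551}$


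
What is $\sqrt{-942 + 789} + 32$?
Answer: $32 + 3 i \sqrt{17} \approx 32.0 + 12.369 i$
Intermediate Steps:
$\sqrt{-942 + 789} + 32 = \sqrt{-153} + 32 = 3 i \sqrt{17} + 32 = 32 + 3 i \sqrt{17}$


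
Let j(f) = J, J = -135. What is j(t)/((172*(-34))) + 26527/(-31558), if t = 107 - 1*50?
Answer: -75434783/92275592 ≈ -0.81749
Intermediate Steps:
t = 57 (t = 107 - 50 = 57)
j(f) = -135
j(t)/((172*(-34))) + 26527/(-31558) = -135/(172*(-34)) + 26527/(-31558) = -135/(-5848) + 26527*(-1/31558) = -135*(-1/5848) - 26527/31558 = 135/5848 - 26527/31558 = -75434783/92275592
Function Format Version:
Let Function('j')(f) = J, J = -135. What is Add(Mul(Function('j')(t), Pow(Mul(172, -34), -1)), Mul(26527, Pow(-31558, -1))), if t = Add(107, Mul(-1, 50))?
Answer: Rational(-75434783, 92275592) ≈ -0.81749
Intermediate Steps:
t = 57 (t = Add(107, -50) = 57)
Function('j')(f) = -135
Add(Mul(Function('j')(t), Pow(Mul(172, -34), -1)), Mul(26527, Pow(-31558, -1))) = Add(Mul(-135, Pow(Mul(172, -34), -1)), Mul(26527, Pow(-31558, -1))) = Add(Mul(-135, Pow(-5848, -1)), Mul(26527, Rational(-1, 31558))) = Add(Mul(-135, Rational(-1, 5848)), Rational(-26527, 31558)) = Add(Rational(135, 5848), Rational(-26527, 31558)) = Rational(-75434783, 92275592)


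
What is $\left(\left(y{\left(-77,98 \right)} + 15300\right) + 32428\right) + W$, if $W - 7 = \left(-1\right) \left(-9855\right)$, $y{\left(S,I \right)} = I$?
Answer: $57688$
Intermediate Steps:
$W = 9862$ ($W = 7 - -9855 = 7 + 9855 = 9862$)
$\left(\left(y{\left(-77,98 \right)} + 15300\right) + 32428\right) + W = \left(\left(98 + 15300\right) + 32428\right) + 9862 = \left(15398 + 32428\right) + 9862 = 47826 + 9862 = 57688$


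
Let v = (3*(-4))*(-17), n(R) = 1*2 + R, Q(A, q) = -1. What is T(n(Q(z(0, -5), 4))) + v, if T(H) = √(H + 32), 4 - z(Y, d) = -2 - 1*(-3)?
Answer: 204 + √33 ≈ 209.74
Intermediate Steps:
z(Y, d) = 3 (z(Y, d) = 4 - (-2 - 1*(-3)) = 4 - (-2 + 3) = 4 - 1*1 = 4 - 1 = 3)
n(R) = 2 + R
T(H) = √(32 + H)
v = 204 (v = -12*(-17) = 204)
T(n(Q(z(0, -5), 4))) + v = √(32 + (2 - 1)) + 204 = √(32 + 1) + 204 = √33 + 204 = 204 + √33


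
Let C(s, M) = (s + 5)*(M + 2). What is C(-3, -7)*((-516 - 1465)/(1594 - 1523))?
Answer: 19810/71 ≈ 279.01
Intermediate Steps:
C(s, M) = (2 + M)*(5 + s) (C(s, M) = (5 + s)*(2 + M) = (2 + M)*(5 + s))
C(-3, -7)*((-516 - 1465)/(1594 - 1523)) = (10 + 2*(-3) + 5*(-7) - 7*(-3))*((-516 - 1465)/(1594 - 1523)) = (10 - 6 - 35 + 21)*(-1981/71) = -(-19810)/71 = -10*(-1981/71) = 19810/71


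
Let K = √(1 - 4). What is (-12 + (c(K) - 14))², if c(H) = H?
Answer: (26 - I*√3)² ≈ 673.0 - 90.067*I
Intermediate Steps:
K = I*√3 (K = √(-3) = I*√3 ≈ 1.732*I)
(-12 + (c(K) - 14))² = (-12 + (I*√3 - 14))² = (-12 + (-14 + I*√3))² = (-26 + I*√3)²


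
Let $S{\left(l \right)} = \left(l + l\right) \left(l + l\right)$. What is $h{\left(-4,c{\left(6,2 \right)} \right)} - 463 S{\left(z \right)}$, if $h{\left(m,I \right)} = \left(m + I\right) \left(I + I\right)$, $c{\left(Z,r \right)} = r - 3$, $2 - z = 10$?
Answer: $-118518$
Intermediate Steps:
$z = -8$ ($z = 2 - 10 = -8$)
$c{\left(Z,r \right)} = -3 + r$
$h{\left(m,I \right)} = 2 I \left(I + m\right)$ ($h{\left(m,I \right)} = \left(I + m\right) 2 I = 2 I \left(I + m\right)$)
$S{\left(l \right)} = 4 l^{2}$ ($S{\left(l \right)} = 2 l 2 l = 4 l^{2}$)
$h{\left(-4,c{\left(6,2 \right)} \right)} - 463 S{\left(z \right)} = 2 \left(-3 + 2\right) \left(\left(-3 + 2\right) - 4\right) - 463 \cdot 4 \left(-8\right)^{2} = 2 \left(-1\right) \left(-1 - 4\right) - 463 \cdot 4 \cdot 64 = 2 \left(-1\right) \left(-5\right) - 118528 = 10 - 118528 = -118518$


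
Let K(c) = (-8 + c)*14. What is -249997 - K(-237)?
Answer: -246567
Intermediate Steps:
K(c) = -112 + 14*c
-249997 - K(-237) = -249997 - (-112 + 14*(-237)) = -249997 - (-112 - 3318) = -249997 - 1*(-3430) = -249997 + 3430 = -246567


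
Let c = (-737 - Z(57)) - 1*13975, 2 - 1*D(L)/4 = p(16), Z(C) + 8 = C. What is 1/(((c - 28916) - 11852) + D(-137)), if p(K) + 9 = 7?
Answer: -1/55513 ≈ -1.8014e-5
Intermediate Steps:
Z(C) = -8 + C
p(K) = -2 (p(K) = -9 + 7 = -2)
D(L) = 16 (D(L) = 8 - 4*(-2) = 8 + 8 = 16)
c = -14761 (c = (-737 - (-8 + 57)) - 1*13975 = (-737 - 1*49) - 13975 = (-737 - 49) - 13975 = -786 - 13975 = -14761)
1/(((c - 28916) - 11852) + D(-137)) = 1/(((-14761 - 28916) - 11852) + 16) = 1/((-43677 - 11852) + 16) = 1/(-55529 + 16) = 1/(-55513) = -1/55513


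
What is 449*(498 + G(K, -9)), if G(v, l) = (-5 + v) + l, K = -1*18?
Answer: 209234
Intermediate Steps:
K = -18
G(v, l) = -5 + l + v
449*(498 + G(K, -9)) = 449*(498 + (-5 - 9 - 18)) = 449*(498 - 32) = 449*466 = 209234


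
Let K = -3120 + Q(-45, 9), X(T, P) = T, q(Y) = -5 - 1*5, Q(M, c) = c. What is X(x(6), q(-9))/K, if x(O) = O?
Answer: -2/1037 ≈ -0.0019286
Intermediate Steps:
q(Y) = -10 (q(Y) = -5 - 5 = -10)
K = -3111 (K = -3120 + 9 = -3111)
X(x(6), q(-9))/K = 6/(-3111) = 6*(-1/3111) = -2/1037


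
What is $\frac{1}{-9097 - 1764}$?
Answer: $- \frac{1}{10861} \approx -9.2073 \cdot 10^{-5}$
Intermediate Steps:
$\frac{1}{-9097 - 1764} = \frac{1}{-10861} = - \frac{1}{10861}$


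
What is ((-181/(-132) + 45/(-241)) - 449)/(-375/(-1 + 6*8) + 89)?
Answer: -669557629/121140096 ≈ -5.5271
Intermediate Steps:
((-181/(-132) + 45/(-241)) - 449)/(-375/(-1 + 6*8) + 89) = ((-181*(-1/132) + 45*(-1/241)) - 449)/(-375/(-1 + 48) + 89) = ((181/132 - 45/241) - 449)/(-375/47 + 89) = (37681/31812 - 449)/(-375*1/47 + 89) = -14245907/(31812*(-375/47 + 89)) = -14245907/(31812*3808/47) = -14245907/31812*47/3808 = -669557629/121140096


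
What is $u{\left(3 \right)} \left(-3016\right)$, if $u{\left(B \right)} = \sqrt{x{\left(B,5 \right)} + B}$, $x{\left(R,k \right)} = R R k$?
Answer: $- 12064 \sqrt{3} \approx -20895.0$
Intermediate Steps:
$x{\left(R,k \right)} = k R^{2}$ ($x{\left(R,k \right)} = R^{2} k = k R^{2}$)
$u{\left(B \right)} = \sqrt{B + 5 B^{2}}$ ($u{\left(B \right)} = \sqrt{5 B^{2} + B} = \sqrt{B + 5 B^{2}}$)
$u{\left(3 \right)} \left(-3016\right) = \sqrt{3 \left(1 + 5 \cdot 3\right)} \left(-3016\right) = \sqrt{3 \left(1 + 15\right)} \left(-3016\right) = \sqrt{3 \cdot 16} \left(-3016\right) = \sqrt{48} \left(-3016\right) = 4 \sqrt{3} \left(-3016\right) = - 12064 \sqrt{3}$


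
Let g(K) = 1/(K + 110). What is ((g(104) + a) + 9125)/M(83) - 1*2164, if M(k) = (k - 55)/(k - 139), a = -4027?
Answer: -1322521/107 ≈ -12360.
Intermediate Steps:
g(K) = 1/(110 + K)
M(k) = (-55 + k)/(-139 + k)
((g(104) + a) + 9125)/M(83) - 1*2164 = ((1/(110 + 104) - 4027) + 9125)/(((-55 + 83)/(-139 + 83))) - 1*2164 = ((1/214 - 4027) + 9125)/((28/(-56))) - 2164 = ((1/214 - 4027) + 9125)/((-1/56*28)) - 2164 = (-861777/214 + 9125)/(-½) - 2164 = (1090973/214)*(-2) - 2164 = -1090973/107 - 2164 = -1322521/107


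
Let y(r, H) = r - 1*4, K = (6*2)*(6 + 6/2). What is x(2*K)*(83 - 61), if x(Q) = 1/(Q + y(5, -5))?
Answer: 22/217 ≈ 0.10138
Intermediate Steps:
K = 108 (K = 12*(6 + 6*(1/2)) = 12*(6 + 3) = 12*9 = 108)
y(r, H) = -4 + r (y(r, H) = r - 4 = -4 + r)
x(Q) = 1/(1 + Q) (x(Q) = 1/(Q + (-4 + 5)) = 1/(Q + 1) = 1/(1 + Q))
x(2*K)*(83 - 61) = (83 - 61)/(1 + 2*108) = 22/(1 + 216) = 22/217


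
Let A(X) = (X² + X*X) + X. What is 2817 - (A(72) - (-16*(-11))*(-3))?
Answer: -8151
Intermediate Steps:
A(X) = X + 2*X² (A(X) = (X² + X²) + X = 2*X² + X = X + 2*X²)
2817 - (A(72) - (-16*(-11))*(-3)) = 2817 - (72*(1 + 2*72) - (-16*(-11))*(-3)) = 2817 - (72*(1 + 144) - 176*(-3)) = 2817 - (72*145 - 1*(-528)) = 2817 - (10440 + 528) = 2817 - 1*10968 = 2817 - 10968 = -8151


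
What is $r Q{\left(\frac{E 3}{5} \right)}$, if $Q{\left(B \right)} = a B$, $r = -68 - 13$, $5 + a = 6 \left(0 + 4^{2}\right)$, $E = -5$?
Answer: $22113$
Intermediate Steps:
$a = 91$ ($a = -5 + 6 \left(0 + 4^{2}\right) = -5 + 6 \left(0 + 16\right) = -5 + 6 \cdot 16 = -5 + 96 = 91$)
$r = -81$
$Q{\left(B \right)} = 91 B$
$r Q{\left(\frac{E 3}{5} \right)} = - 81 \cdot 91 \frac{\left(-5\right) 3}{5} = - 81 \cdot 91 \left(\left(-15\right) \frac{1}{5}\right) = - 81 \cdot 91 \left(-3\right) = \left(-81\right) \left(-273\right) = 22113$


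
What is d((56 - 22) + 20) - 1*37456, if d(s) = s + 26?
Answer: -37376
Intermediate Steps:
d(s) = 26 + s
d((56 - 22) + 20) - 1*37456 = (26 + ((56 - 22) + 20)) - 1*37456 = (26 + (34 + 20)) - 37456 = (26 + 54) - 37456 = 80 - 37456 = -37376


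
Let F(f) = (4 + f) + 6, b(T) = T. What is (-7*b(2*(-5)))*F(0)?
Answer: 700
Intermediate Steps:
F(f) = 10 + f
(-7*b(2*(-5)))*F(0) = (-14*(-5))*(10 + 0) = -7*(-10)*10 = 70*10 = 700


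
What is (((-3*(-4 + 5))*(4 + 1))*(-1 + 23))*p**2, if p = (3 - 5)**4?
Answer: -84480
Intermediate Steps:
p = 16 (p = (-2)**4 = 16)
(((-3*(-4 + 5))*(4 + 1))*(-1 + 23))*p**2 = (((-3*(-4 + 5))*(4 + 1))*(-1 + 23))*16**2 = ((-3*1*5)*22)*256 = (-3*5*22)*256 = -15*22*256 = -330*256 = -84480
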